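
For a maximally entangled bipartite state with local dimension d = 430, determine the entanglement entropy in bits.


For a maximally entangled state in d x d:
S = log2(d) = log2(430)
= 8.7482

8.7482


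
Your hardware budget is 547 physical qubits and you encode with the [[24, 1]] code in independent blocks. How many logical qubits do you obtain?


Each code block uses 24 physical qubits for 1 logical qubit(s).
Number of complete blocks = floor(547 / 24) = 22
Logical qubits = 22 * 1
= 22

22


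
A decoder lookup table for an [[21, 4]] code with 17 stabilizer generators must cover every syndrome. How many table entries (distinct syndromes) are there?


Each stabilizer generator gives a binary (+1 or -1) measurement outcome.
With 17 independent generators:
Total syndromes = 2^17
= 131072

131072


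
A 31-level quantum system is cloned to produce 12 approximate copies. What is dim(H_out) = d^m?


Output space = H^(tensor 12) where dim(H) = 31
dim = 31^12
= 961 (after 2 factors)
= 29791 (after 3 factors)
= 923521 (after 4 factors)
= 28629151 (after 5 factors)
= 887503681 (after 6 factors)
= 27512614111 (after 7 factors)
= 852891037441 (after 8 factors)
= 26439622160671 (after 9 factors)
= 819628286980801 (after 10 factors)
= 25408476896404831 (after 11 factors)
= 787662783788549761 (after 12 factors)
= 787662783788549761

787662783788549761


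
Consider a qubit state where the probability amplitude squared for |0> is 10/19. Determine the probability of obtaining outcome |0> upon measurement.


|alpha|^2 = 10/19 = 0.5263
|beta|^2 = 1 - 10/19 = 9/19 = 0.4737
P(|0>) = |alpha|^2 = 0.5263

0.5263


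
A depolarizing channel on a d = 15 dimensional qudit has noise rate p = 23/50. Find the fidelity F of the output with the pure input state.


F = (1-p) + p/d
= (1 - 0.4600) + 0.4600/15
= 0.5400 + 0.0307
= 0.5707

0.5707


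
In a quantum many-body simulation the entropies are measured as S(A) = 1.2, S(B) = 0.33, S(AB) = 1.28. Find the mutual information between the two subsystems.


I(A:B) = S(A) + S(B) - S(AB)
= 1.2 + 0.33 - 1.28
= 0.2500

0.2500


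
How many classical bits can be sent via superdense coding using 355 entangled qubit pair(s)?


Superdense coding allows 2 classical bits per shared entangled pair.
355 pair(s) -> 2 * 355 = 710 classical bits

710


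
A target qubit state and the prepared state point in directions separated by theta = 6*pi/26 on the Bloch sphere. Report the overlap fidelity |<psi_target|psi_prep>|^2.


For states separated by angle theta on Bloch sphere:
F = cos^2(theta/2)
theta = 6*pi/26 = 0.7250
theta/2 = 0.3625
cos(theta/2) = 0.9350
F = 0.8743

0.8743


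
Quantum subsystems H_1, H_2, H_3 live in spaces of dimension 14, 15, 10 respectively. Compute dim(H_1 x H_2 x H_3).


dim(H_1 x H_2 x H_3) = 14 * 15 * 10
= 210 * 10
= 2100

2100


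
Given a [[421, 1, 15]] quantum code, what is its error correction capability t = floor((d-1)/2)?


Code parameters: [[421, 1, 15]], distance d = 15.
Number of correctable errors = floor((d-1)/2)
= floor((15 - 1)/2)
= floor(14/2)
= 7

7


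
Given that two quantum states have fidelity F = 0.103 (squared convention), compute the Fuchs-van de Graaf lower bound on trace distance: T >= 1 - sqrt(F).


Fuchs-van de Graaf (squared-fidelity convention): 1 - sqrt(F) <= T <= sqrt(1 - F).
Lower bound: T >= 1 - sqrt(F)
sqrt(F) = sqrt(0.103) = 0.3209
T >= 1 - 0.3209
T >= 0.6791

0.6791


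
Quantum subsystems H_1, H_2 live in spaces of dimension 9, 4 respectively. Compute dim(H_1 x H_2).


dim(H_1 x H_2) = 9 * 4
= 36

36


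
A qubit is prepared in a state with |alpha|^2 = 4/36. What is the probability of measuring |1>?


|alpha|^2 = 4/36 = 0.1111
|beta|^2 = 1 - 4/36 = 32/36 = 0.8889
P(|1>) = |beta|^2 = 0.8889

0.8889


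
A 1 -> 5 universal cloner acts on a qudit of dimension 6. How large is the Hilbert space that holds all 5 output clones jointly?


Output space = H^(tensor 5) where dim(H) = 6
dim = 6^5
= 36 (after 2 factors)
= 216 (after 3 factors)
= 1296 (after 4 factors)
= 7776 (after 5 factors)
= 7776

7776


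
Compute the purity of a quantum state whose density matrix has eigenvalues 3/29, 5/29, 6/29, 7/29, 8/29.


tr(rho^2) = sum of eigenvalues squared
= (3/29)^2 + (5/29)^2 + (6/29)^2 + (7/29)^2 + (8/29)^2
= (9 + 25 + 36 + 49 + 64) / 841
= 183/841
= 0.2176

0.2176


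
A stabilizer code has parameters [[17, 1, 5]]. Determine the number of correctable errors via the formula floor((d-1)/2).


Code parameters: [[17, 1, 5]], distance d = 5.
Number of correctable errors = floor((d-1)/2)
= floor((5 - 1)/2)
= floor(4/2)
= 2

2


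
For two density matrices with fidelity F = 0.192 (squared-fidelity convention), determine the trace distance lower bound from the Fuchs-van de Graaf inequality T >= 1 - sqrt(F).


Fuchs-van de Graaf (squared-fidelity convention): 1 - sqrt(F) <= T <= sqrt(1 - F).
Lower bound: T >= 1 - sqrt(F)
sqrt(F) = sqrt(0.192) = 0.4382
T >= 1 - 0.4382
T >= 0.5618

0.5618


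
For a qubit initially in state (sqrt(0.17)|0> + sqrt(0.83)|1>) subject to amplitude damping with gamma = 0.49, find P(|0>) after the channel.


For amplitude damping with parameter gamma on state sqrt(a)|0> + sqrt(b)|1>:
alpha^2 = 0.17, beta^2 = 0.83
P(|0>) = alpha^2 + gamma * beta^2
= 0.17 + 0.49 * 0.83
= 0.17 + 0.4067
= 0.5767

0.5767


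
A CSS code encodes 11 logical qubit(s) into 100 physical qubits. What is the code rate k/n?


Code rate R = k/n
= 11/100
= 0.1100

0.1100


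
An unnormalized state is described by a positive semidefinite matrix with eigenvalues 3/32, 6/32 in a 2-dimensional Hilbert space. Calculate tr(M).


tr(M) = sum of eigenvalues
= 3/32 + 6/32
= 9/32
= 0.2812

0.2812


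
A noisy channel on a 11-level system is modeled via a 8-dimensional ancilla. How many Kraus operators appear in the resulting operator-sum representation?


Tracing out the environment in an orthonormal basis {|i>_E} gives Kraus operators K_i = <i|_E U |0>_E.
Number of Kraus operators = dim(H_env) = d_env
= 8

8


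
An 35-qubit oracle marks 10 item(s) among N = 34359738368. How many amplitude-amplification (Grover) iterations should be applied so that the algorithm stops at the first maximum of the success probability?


After j Grover iterations the success probability is P(j) = sin^2((2j+1)*theta), where sin(theta) = sqrt(k/N).
N = 2^35 = 34359738368, k = 10
sin(theta) = sqrt(k/N) = 1.70598448e-05
theta = arcsin(sqrt(k/N)) = 1.70598448e-05 rad
P(j) reaches its first maximum when (2j+1)*theta is as close as possible to pi/2, i.e. j = round(pi/(4*theta) - 1/2).
pi/(4*theta) - 1/2 = 46037.3258
(For comparison, the common estimate pi/4 * sqrt(N/k) = 46037.8258; the exact maximiser is used here.)
Optimal iterations = 46037

46037


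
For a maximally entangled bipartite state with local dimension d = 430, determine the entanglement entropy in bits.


For a maximally entangled state in d x d:
S = log2(d) = log2(430)
= 8.7482

8.7482


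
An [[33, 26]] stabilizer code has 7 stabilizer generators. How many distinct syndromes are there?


Each stabilizer generator gives a binary (+1 or -1) measurement outcome.
With 7 independent generators:
Total syndromes = 2^7
= 128

128


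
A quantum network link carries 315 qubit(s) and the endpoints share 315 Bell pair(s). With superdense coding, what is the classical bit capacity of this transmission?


Superdense coding allows 2 classical bits per shared entangled pair.
315 pair(s) -> 2 * 315 = 630 classical bits

630


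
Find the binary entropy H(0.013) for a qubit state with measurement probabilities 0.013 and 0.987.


S = -p*log2(p) - (1-p)*log2(1-p)
p = 0.0130, 1-p = 0.9870
= -0.0130 * log2(0.0130) - 0.9870 * log2(0.9870)
= -(-0.0814) - (-0.0186)
= 0.1001

0.1001


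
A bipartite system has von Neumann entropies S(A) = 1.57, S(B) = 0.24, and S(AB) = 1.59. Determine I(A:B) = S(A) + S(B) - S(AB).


I(A:B) = S(A) + S(B) - S(AB)
= 1.57 + 0.24 - 1.59
= 0.2200

0.2200


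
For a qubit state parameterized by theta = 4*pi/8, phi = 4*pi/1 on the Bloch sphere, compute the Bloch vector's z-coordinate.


theta = 1.5708, phi = 12.5664
r_z = cos(theta) = 0.0000

0.0000


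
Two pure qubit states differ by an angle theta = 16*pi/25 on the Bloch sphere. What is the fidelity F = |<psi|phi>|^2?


For states separated by angle theta on Bloch sphere:
F = cos^2(theta/2)
theta = 16*pi/25 = 2.0106
theta/2 = 1.0053
cos(theta/2) = 0.5358
F = 0.2871

0.2871


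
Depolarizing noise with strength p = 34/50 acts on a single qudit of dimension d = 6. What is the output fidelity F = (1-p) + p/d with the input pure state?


F = (1-p) + p/d
= (1 - 0.6800) + 0.6800/6
= 0.3200 + 0.1133
= 0.4333

0.4333


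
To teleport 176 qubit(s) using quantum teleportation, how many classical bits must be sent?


Quantum teleportation requires 2 classical bits per qubit teleported.
176 qubit(s) -> 2 * 176 = 352 classical bits

352


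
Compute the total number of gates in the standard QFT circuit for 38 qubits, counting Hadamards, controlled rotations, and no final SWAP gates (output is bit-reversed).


Hadamard gates: 38
Controlled rotations: n*(n-1)/2 = 38*37/2 = 703
SWAP gates: 0 (omitted)
Total = 38 + 703
= 741

741


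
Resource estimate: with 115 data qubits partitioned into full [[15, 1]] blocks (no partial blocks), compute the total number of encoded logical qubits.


Each code block uses 15 physical qubits for 1 logical qubit(s).
Number of complete blocks = floor(115 / 15) = 7
Logical qubits = 7 * 1
= 7

7


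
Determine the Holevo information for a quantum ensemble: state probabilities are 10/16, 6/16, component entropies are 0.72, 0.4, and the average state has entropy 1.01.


chi = S(rho) - sum_i p_i * S(rho_i)
Weighted entropy = 10/16 * 0.72 + 6/16 * 0.4
= 0.6000
chi = 1.01 - 0.6000
= 0.4100

0.4100


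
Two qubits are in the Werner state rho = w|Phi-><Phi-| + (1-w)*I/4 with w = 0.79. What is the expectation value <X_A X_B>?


|Phi-> = (|00> - |11>)/sqrt(2)
For the pure Bell state, <X_A X_B> = -1 (Bell-state Pauli correlator).
The maximally-mixed part I/4 has tr(I/4 * P tensor P) = 0 for any traceless Pauli P.
So <X_A X_B>_rho = w * (-1) + (1 - w) * 0
= 0.79 * (-1)
= -0.7900

-0.7900


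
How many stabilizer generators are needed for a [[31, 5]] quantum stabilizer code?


For an [[n,k]] stabilizer code:
Number of stabilizer generators = n - k
= 31 - 5
= 26

26


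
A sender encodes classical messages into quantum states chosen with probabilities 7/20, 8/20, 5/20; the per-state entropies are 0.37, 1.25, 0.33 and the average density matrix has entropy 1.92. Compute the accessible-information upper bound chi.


chi = S(rho) - sum_i p_i * S(rho_i)
Weighted entropy = 7/20 * 0.37 + 8/20 * 1.25 + 5/20 * 0.33
= 0.7120
chi = 1.92 - 0.7120
= 1.2080

1.2080


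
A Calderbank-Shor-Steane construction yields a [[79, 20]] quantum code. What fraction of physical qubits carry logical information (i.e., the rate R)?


Code rate R = k/n
= 20/79
= 0.2532

0.2532


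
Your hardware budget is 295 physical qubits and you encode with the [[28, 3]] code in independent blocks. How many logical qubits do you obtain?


Each code block uses 28 physical qubits for 3 logical qubit(s).
Number of complete blocks = floor(295 / 28) = 10
Logical qubits = 10 * 3
= 30

30


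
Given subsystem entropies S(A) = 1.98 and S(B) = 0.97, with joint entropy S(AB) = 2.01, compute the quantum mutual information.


I(A:B) = S(A) + S(B) - S(AB)
= 1.98 + 0.97 - 2.01
= 0.9400

0.9400


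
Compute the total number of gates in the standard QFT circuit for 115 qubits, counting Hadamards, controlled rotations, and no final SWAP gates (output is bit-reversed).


Hadamard gates: 115
Controlled rotations: n*(n-1)/2 = 115*114/2 = 6555
SWAP gates: 0 (omitted)
Total = 115 + 6555
= 6670

6670


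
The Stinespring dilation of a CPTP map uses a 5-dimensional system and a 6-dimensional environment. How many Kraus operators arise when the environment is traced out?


Tracing out the environment in an orthonormal basis {|i>_E} gives Kraus operators K_i = <i|_E U |0>_E.
Number of Kraus operators = dim(H_env) = d_env
= 6

6


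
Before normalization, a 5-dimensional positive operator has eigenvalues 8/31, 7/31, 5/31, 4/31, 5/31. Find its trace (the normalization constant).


tr(M) = sum of eigenvalues
= 8/31 + 7/31 + 5/31 + 4/31 + 5/31
= 29/31
= 0.9355

0.9355


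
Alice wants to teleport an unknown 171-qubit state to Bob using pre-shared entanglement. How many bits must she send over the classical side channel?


Quantum teleportation requires 2 classical bits per qubit teleported.
171 qubit(s) -> 2 * 171 = 342 classical bits

342


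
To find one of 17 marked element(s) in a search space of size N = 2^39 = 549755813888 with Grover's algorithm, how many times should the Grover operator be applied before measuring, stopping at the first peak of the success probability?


After j Grover iterations the success probability is P(j) = sin^2((2j+1)*theta), where sin(theta) = sqrt(k/N).
N = 2^39 = 549755813888, k = 17
sin(theta) = sqrt(k/N) = 5.560829062e-06
theta = arcsin(sqrt(k/N)) = 5.560829062e-06 rad
P(j) reaches its first maximum when (2j+1)*theta is as close as possible to pi/2, i.e. j = round(pi/(4*theta) - 1/2).
pi/(4*theta) - 1/2 = 141237.1023
(For comparison, the common estimate pi/4 * sqrt(N/k) = 141237.6023; the exact maximiser is used here.)
Optimal iterations = 141237

141237


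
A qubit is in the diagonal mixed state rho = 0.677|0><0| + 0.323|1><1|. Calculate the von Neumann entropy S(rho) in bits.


S = -p*log2(p) - (1-p)*log2(1-p)
p = 0.6770, 1-p = 0.3230
= -0.6770 * log2(0.6770) - 0.3230 * log2(0.3230)
= -(-0.3810) - (-0.5266)
= 0.9076

0.9076


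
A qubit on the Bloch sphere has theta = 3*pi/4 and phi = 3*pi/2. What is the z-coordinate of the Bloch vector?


theta = 2.3562, phi = 4.7124
r_z = cos(theta) = -0.7071

-0.7071


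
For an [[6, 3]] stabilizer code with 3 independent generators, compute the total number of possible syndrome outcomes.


Each stabilizer generator gives a binary (+1 or -1) measurement outcome.
With 3 independent generators:
Total syndromes = 2^3
= 8

8


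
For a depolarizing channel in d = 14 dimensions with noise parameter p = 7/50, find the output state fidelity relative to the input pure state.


F = (1-p) + p/d
= (1 - 0.1400) + 0.1400/14
= 0.8600 + 0.0100
= 0.8700

0.8700


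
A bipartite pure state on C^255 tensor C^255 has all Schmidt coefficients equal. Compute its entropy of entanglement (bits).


For a maximally entangled state in d x d:
S = log2(d) = log2(255)
= 7.9944

7.9944


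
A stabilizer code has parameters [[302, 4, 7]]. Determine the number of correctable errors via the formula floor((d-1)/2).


Code parameters: [[302, 4, 7]], distance d = 7.
Number of correctable errors = floor((d-1)/2)
= floor((7 - 1)/2)
= floor(6/2)
= 3

3


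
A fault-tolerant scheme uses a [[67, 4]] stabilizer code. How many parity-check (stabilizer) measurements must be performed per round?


For an [[n,k]] stabilizer code:
Number of stabilizer generators = n - k
= 67 - 4
= 63

63


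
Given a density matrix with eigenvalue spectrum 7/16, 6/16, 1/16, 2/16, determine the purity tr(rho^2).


tr(rho^2) = sum of eigenvalues squared
= (7/16)^2 + (6/16)^2 + (1/16)^2 + (2/16)^2
= (49 + 36 + 1 + 4) / 256
= 90/256
= 0.3516

0.3516


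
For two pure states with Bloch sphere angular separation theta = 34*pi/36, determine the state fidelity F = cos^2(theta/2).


For states separated by angle theta on Bloch sphere:
F = cos^2(theta/2)
theta = 34*pi/36 = 2.9671
theta/2 = 1.4835
cos(theta/2) = 0.0872
F = 0.0076

0.0076


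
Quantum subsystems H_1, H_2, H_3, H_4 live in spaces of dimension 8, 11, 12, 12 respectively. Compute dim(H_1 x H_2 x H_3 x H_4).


dim(H_1 x H_2 x H_3 x H_4) = 8 * 11 * 12 * 12
= 88 * 12 * 12
= 1056 * 12
= 12672

12672


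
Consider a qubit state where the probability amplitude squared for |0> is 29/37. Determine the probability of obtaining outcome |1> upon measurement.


|alpha|^2 = 29/37 = 0.7838
|beta|^2 = 1 - 29/37 = 8/37 = 0.2162
P(|1>) = |beta|^2 = 0.2162

0.2162


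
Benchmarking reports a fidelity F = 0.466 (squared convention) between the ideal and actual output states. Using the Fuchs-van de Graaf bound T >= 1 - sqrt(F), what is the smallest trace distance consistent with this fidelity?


Fuchs-van de Graaf (squared-fidelity convention): 1 - sqrt(F) <= T <= sqrt(1 - F).
Lower bound: T >= 1 - sqrt(F)
sqrt(F) = sqrt(0.466) = 0.6826
T >= 1 - 0.6826
T >= 0.3174

0.3174


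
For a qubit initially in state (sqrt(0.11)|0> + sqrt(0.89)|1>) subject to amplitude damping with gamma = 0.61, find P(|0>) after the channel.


For amplitude damping with parameter gamma on state sqrt(a)|0> + sqrt(b)|1>:
alpha^2 = 0.11, beta^2 = 0.89
P(|0>) = alpha^2 + gamma * beta^2
= 0.11 + 0.61 * 0.89
= 0.11 + 0.5429
= 0.6529

0.6529


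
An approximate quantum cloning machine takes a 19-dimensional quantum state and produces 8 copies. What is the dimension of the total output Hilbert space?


Output space = H^(tensor 8) where dim(H) = 19
dim = 19^8
= 361 (after 2 factors)
= 6859 (after 3 factors)
= 130321 (after 4 factors)
= 2476099 (after 5 factors)
= 47045881 (after 6 factors)
= 893871739 (after 7 factors)
= 16983563041 (after 8 factors)
= 16983563041

16983563041


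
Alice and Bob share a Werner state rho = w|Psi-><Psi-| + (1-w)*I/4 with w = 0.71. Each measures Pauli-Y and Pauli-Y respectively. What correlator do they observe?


|Psi-> = (|01> - |10>)/sqrt(2)
For the pure Bell state, <Y_A Y_B> = -1 (Bell-state Pauli correlator).
The maximally-mixed part I/4 has tr(I/4 * P tensor P) = 0 for any traceless Pauli P.
So <Y_A Y_B>_rho = w * (-1) + (1 - w) * 0
= 0.71 * (-1)
= -0.7100

-0.7100


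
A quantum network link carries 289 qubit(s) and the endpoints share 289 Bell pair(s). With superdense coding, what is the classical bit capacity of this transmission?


Superdense coding allows 2 classical bits per shared entangled pair.
289 pair(s) -> 2 * 289 = 578 classical bits

578


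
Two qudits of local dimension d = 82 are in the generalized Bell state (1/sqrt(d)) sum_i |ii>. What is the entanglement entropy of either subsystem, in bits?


For a maximally entangled state in d x d:
S = log2(d) = log2(82)
= 6.3576

6.3576


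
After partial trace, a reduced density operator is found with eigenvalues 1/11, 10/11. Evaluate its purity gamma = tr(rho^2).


tr(rho^2) = sum of eigenvalues squared
= (1/11)^2 + (10/11)^2
= (1 + 100) / 121
= 101/121
= 0.8347

0.8347


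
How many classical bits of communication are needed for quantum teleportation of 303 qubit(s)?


Quantum teleportation requires 2 classical bits per qubit teleported.
303 qubit(s) -> 2 * 303 = 606 classical bits

606


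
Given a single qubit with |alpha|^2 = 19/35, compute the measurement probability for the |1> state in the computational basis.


|alpha|^2 = 19/35 = 0.5429
|beta|^2 = 1 - 19/35 = 16/35 = 0.4571
P(|1>) = |beta|^2 = 0.4571

0.4571


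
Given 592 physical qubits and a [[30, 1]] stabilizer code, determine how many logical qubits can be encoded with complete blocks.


Each code block uses 30 physical qubits for 1 logical qubit(s).
Number of complete blocks = floor(592 / 30) = 19
Logical qubits = 19 * 1
= 19

19


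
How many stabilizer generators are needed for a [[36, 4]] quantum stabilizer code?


For an [[n,k]] stabilizer code:
Number of stabilizer generators = n - k
= 36 - 4
= 32

32


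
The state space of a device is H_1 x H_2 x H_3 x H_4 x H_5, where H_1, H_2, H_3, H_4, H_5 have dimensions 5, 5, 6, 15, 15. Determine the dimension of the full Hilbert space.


dim(H_1 x H_2 x H_3 x H_4 x H_5) = 5 * 5 * 6 * 15 * 15
= 25 * 6 * 15 * 15
= 150 * 15 * 15
= 2250 * 15
= 33750

33750


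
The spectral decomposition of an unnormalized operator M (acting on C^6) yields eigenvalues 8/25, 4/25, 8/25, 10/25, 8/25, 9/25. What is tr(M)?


tr(M) = sum of eigenvalues
= 8/25 + 4/25 + 8/25 + 10/25 + 8/25 + 9/25
= 47/25
= 1.8800

1.8800


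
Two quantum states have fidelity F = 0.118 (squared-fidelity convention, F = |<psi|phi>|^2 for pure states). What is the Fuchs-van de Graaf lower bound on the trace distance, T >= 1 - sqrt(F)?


Fuchs-van de Graaf (squared-fidelity convention): 1 - sqrt(F) <= T <= sqrt(1 - F).
Lower bound: T >= 1 - sqrt(F)
sqrt(F) = sqrt(0.118) = 0.3435
T >= 1 - 0.3435
T >= 0.6565

0.6565


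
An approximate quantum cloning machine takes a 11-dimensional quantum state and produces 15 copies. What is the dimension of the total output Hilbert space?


Output space = H^(tensor 15) where dim(H) = 11
dim = 11^15
= 121 (after 2 factors)
= 1331 (after 3 factors)
= 14641 (after 4 factors)
= 161051 (after 5 factors)
= 1771561 (after 6 factors)
= 19487171 (after 7 factors)
= 214358881 (after 8 factors)
= 2357947691 (after 9 factors)
= 25937424601 (after 10 factors)
= 285311670611 (after 11 factors)
= 3138428376721 (after 12 factors)
= 34522712143931 (after 13 factors)
= 379749833583241 (after 14 factors)
= 4177248169415651 (after 15 factors)
= 4177248169415651

4177248169415651


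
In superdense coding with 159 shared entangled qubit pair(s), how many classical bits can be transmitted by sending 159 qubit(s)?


Superdense coding allows 2 classical bits per shared entangled pair.
159 pair(s) -> 2 * 159 = 318 classical bits

318


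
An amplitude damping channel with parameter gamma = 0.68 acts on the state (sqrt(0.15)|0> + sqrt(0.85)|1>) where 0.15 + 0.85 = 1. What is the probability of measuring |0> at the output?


For amplitude damping with parameter gamma on state sqrt(a)|0> + sqrt(b)|1>:
alpha^2 = 0.15, beta^2 = 0.85
P(|0>) = alpha^2 + gamma * beta^2
= 0.15 + 0.68 * 0.85
= 0.15 + 0.5780
= 0.7280

0.7280


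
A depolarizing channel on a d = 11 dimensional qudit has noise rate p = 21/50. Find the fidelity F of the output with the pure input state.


F = (1-p) + p/d
= (1 - 0.4200) + 0.4200/11
= 0.5800 + 0.0382
= 0.6182

0.6182


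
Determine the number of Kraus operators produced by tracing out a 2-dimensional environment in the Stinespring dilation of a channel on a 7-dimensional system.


Tracing out the environment in an orthonormal basis {|i>_E} gives Kraus operators K_i = <i|_E U |0>_E.
Number of Kraus operators = dim(H_env) = d_env
= 2

2


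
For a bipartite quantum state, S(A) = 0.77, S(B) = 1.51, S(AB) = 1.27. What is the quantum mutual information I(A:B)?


I(A:B) = S(A) + S(B) - S(AB)
= 0.77 + 1.51 - 1.27
= 1.0100

1.0100


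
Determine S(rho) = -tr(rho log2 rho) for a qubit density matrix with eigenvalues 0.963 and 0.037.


S = -p*log2(p) - (1-p)*log2(1-p)
p = 0.9630, 1-p = 0.0370
= -0.9630 * log2(0.9630) - 0.0370 * log2(0.0370)
= -(-0.0524) - (-0.1760)
= 0.2284

0.2284


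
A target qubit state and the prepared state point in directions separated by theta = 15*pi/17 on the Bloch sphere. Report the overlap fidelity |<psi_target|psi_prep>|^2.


For states separated by angle theta on Bloch sphere:
F = cos^2(theta/2)
theta = 15*pi/17 = 2.7720
theta/2 = 1.3860
cos(theta/2) = 0.1837
F = 0.0338

0.0338


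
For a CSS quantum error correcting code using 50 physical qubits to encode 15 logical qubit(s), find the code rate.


Code rate R = k/n
= 15/50
= 0.3000

0.3000


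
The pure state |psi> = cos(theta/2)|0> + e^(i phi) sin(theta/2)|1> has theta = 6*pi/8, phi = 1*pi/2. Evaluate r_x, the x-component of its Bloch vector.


theta = 2.3562, phi = 1.5708
r_x = sin(theta)*cos(phi) = 0.7071 * 0.0000
r_x = 0.0000

0.0000


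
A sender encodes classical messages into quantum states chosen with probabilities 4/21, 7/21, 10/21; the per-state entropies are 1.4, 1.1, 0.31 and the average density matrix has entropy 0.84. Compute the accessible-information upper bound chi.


chi = S(rho) - sum_i p_i * S(rho_i)
Weighted entropy = 4/21 * 1.4 + 7/21 * 1.1 + 10/21 * 0.31
= 0.7810
chi = 0.84 - 0.7810
= 0.0590

0.0590


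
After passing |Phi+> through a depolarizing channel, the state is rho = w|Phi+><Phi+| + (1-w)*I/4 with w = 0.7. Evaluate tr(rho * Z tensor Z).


|Phi+> = (|00> + |11>)/sqrt(2)
For the pure Bell state, <Z_A Z_B> = +1 (Bell-state Pauli correlator).
The maximally-mixed part I/4 has tr(I/4 * P tensor P) = 0 for any traceless Pauli P.
So <Z_A Z_B>_rho = w * (+1) + (1 - w) * 0
= 0.7 * (+1)
= 0.7000

0.7000


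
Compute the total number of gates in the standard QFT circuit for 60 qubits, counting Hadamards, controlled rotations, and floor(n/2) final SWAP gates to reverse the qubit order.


Hadamard gates: 60
Controlled rotations: n*(n-1)/2 = 60*59/2 = 1770
SWAP gates: floor(n/2) = floor(60/2) = 30
Total = 60 + 1770 + 30
= 1860

1860


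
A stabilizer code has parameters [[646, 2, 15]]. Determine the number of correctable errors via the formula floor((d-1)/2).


Code parameters: [[646, 2, 15]], distance d = 15.
Number of correctable errors = floor((d-1)/2)
= floor((15 - 1)/2)
= floor(14/2)
= 7

7


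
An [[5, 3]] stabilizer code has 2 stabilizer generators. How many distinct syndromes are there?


Each stabilizer generator gives a binary (+1 or -1) measurement outcome.
With 2 independent generators:
Total syndromes = 2^2
= 4

4


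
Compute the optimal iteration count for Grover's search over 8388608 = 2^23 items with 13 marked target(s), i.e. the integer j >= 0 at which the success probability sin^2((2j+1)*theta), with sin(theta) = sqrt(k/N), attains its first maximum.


After j Grover iterations the success probability is P(j) = sin^2((2j+1)*theta), where sin(theta) = sqrt(k/N).
N = 2^23 = 8388608, k = 13
sin(theta) = sqrt(k/N) = 0.001244877811
theta = arcsin(sqrt(k/N)) = 0.001244878132 rad
P(j) reaches its first maximum when (2j+1)*theta is as close as possible to pi/2, i.e. j = round(pi/(4*theta) - 1/2).
pi/(4*theta) - 1/2 = 630.4037
(For comparison, the common estimate pi/4 * sqrt(N/k) = 630.9038; the exact maximiser is used here.)
Optimal iterations = 630

630


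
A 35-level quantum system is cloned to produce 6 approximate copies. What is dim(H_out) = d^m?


Output space = H^(tensor 6) where dim(H) = 35
dim = 35^6
= 1225 (after 2 factors)
= 42875 (after 3 factors)
= 1500625 (after 4 factors)
= 52521875 (after 5 factors)
= 1838265625 (after 6 factors)
= 1838265625

1838265625


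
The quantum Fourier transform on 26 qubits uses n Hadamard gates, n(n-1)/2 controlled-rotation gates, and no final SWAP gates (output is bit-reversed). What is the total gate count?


Hadamard gates: 26
Controlled rotations: n*(n-1)/2 = 26*25/2 = 325
SWAP gates: 0 (omitted)
Total = 26 + 325
= 351

351


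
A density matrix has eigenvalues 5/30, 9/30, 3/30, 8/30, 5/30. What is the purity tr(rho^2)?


tr(rho^2) = sum of eigenvalues squared
= (5/30)^2 + (9/30)^2 + (3/30)^2 + (8/30)^2 + (5/30)^2
= (25 + 81 + 9 + 64 + 25) / 900
= 204/900
= 0.2267

0.2267


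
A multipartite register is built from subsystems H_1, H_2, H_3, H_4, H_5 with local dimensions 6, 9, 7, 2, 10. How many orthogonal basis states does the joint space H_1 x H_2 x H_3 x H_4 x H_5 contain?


dim(H_1 x H_2 x H_3 x H_4 x H_5) = 6 * 9 * 7 * 2 * 10
= 54 * 7 * 2 * 10
= 378 * 2 * 10
= 756 * 10
= 7560

7560


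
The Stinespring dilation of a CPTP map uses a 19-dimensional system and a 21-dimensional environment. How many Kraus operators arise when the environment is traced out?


Tracing out the environment in an orthonormal basis {|i>_E} gives Kraus operators K_i = <i|_E U |0>_E.
Number of Kraus operators = dim(H_env) = d_env
= 21

21


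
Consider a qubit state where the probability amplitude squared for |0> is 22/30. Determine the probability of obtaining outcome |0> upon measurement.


|alpha|^2 = 22/30 = 0.7333
|beta|^2 = 1 - 22/30 = 8/30 = 0.2667
P(|0>) = |alpha|^2 = 0.7333

0.7333


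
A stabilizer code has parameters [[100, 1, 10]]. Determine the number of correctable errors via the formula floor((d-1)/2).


Code parameters: [[100, 1, 10]], distance d = 10.
Number of correctable errors = floor((d-1)/2)
= floor((10 - 1)/2)
= floor(9/2)
= 4

4


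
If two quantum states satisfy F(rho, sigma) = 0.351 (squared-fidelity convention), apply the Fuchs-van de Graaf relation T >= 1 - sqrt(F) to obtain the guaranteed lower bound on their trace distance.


Fuchs-van de Graaf (squared-fidelity convention): 1 - sqrt(F) <= T <= sqrt(1 - F).
Lower bound: T >= 1 - sqrt(F)
sqrt(F) = sqrt(0.351) = 0.5925
T >= 1 - 0.5925
T >= 0.4075

0.4075


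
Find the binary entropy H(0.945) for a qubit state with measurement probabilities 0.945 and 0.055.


S = -p*log2(p) - (1-p)*log2(1-p)
p = 0.9450, 1-p = 0.0550
= -0.9450 * log2(0.9450) - 0.0550 * log2(0.0550)
= -(-0.0771) - (-0.2301)
= 0.3073

0.3073


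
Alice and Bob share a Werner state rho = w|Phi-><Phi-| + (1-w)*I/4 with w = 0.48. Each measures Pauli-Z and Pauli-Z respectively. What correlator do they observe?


|Phi-> = (|00> - |11>)/sqrt(2)
For the pure Bell state, <Z_A Z_B> = +1 (Bell-state Pauli correlator).
The maximally-mixed part I/4 has tr(I/4 * P tensor P) = 0 for any traceless Pauli P.
So <Z_A Z_B>_rho = w * (+1) + (1 - w) * 0
= 0.48 * (+1)
= 0.4800

0.4800


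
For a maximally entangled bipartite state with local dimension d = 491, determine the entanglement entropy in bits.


For a maximally entangled state in d x d:
S = log2(d) = log2(491)
= 8.9396

8.9396


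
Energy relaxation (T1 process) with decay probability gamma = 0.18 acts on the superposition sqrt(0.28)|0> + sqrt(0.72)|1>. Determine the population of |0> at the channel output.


For amplitude damping with parameter gamma on state sqrt(a)|0> + sqrt(b)|1>:
alpha^2 = 0.28, beta^2 = 0.72
P(|0>) = alpha^2 + gamma * beta^2
= 0.28 + 0.18 * 0.72
= 0.28 + 0.1296
= 0.4096

0.4096


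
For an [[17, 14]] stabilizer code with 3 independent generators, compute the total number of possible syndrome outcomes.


Each stabilizer generator gives a binary (+1 or -1) measurement outcome.
With 3 independent generators:
Total syndromes = 2^3
= 8

8


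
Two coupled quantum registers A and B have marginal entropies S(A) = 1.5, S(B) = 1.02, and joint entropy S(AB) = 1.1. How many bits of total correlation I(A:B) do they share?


I(A:B) = S(A) + S(B) - S(AB)
= 1.5 + 1.02 - 1.1
= 1.4200

1.4200


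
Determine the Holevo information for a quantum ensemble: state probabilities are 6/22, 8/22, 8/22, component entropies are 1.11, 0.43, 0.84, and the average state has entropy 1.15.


chi = S(rho) - sum_i p_i * S(rho_i)
Weighted entropy = 6/22 * 1.11 + 8/22 * 0.43 + 8/22 * 0.84
= 0.7645
chi = 1.15 - 0.7645
= 0.3855

0.3855


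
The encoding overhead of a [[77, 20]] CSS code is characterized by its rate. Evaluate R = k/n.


Code rate R = k/n
= 20/77
= 0.2597

0.2597


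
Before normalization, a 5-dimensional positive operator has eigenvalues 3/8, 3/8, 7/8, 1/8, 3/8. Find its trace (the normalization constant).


tr(M) = sum of eigenvalues
= 3/8 + 3/8 + 7/8 + 1/8 + 3/8
= 17/8
= 2.1250

2.1250


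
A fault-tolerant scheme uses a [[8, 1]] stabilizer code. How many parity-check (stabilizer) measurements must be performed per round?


For an [[n,k]] stabilizer code:
Number of stabilizer generators = n - k
= 8 - 1
= 7

7


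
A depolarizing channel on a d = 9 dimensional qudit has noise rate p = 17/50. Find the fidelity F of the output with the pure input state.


F = (1-p) + p/d
= (1 - 0.3400) + 0.3400/9
= 0.6600 + 0.0378
= 0.6978

0.6978


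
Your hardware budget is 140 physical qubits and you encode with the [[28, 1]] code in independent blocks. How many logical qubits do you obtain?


Each code block uses 28 physical qubits for 1 logical qubit(s).
Number of complete blocks = floor(140 / 28) = 5
Logical qubits = 5 * 1
= 5

5


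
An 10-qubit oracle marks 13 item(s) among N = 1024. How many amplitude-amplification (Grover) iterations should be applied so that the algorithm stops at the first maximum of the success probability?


After j Grover iterations the success probability is P(j) = sin^2((2j+1)*theta), where sin(theta) = sqrt(k/N).
N = 2^10 = 1024, k = 13
sin(theta) = sqrt(k/N) = 0.1126734774
theta = arcsin(sqrt(k/N)) = 0.1129132539 rad
P(j) reaches its first maximum when (2j+1)*theta is as close as possible to pi/2, i.e. j = round(pi/(4*theta) - 1/2).
pi/(4*theta) - 1/2 = 6.4558
(For comparison, the common estimate pi/4 * sqrt(N/k) = 6.9706; the exact maximiser is used here.)
Optimal iterations = 6

6


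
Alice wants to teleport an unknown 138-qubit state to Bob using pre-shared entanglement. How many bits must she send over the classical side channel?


Quantum teleportation requires 2 classical bits per qubit teleported.
138 qubit(s) -> 2 * 138 = 276 classical bits

276


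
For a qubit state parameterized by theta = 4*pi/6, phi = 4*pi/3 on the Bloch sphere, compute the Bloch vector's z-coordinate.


theta = 2.0944, phi = 4.1888
r_z = cos(theta) = -0.5000

-0.5000


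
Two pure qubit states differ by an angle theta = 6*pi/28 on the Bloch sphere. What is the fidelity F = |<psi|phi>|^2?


For states separated by angle theta on Bloch sphere:
F = cos^2(theta/2)
theta = 6*pi/28 = 0.6732
theta/2 = 0.3366
cos(theta/2) = 0.9439
F = 0.8909

0.8909


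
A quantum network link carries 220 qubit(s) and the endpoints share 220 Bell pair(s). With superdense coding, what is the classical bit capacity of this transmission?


Superdense coding allows 2 classical bits per shared entangled pair.
220 pair(s) -> 2 * 220 = 440 classical bits

440


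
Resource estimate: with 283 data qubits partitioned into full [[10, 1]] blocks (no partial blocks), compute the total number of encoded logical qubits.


Each code block uses 10 physical qubits for 1 logical qubit(s).
Number of complete blocks = floor(283 / 10) = 28
Logical qubits = 28 * 1
= 28

28


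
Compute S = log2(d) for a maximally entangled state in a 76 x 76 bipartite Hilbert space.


For a maximally entangled state in d x d:
S = log2(d) = log2(76)
= 6.2479

6.2479


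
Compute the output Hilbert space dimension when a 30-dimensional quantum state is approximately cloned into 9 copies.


Output space = H^(tensor 9) where dim(H) = 30
dim = 30^9
= 900 (after 2 factors)
= 27000 (after 3 factors)
= 810000 (after 4 factors)
= 24300000 (after 5 factors)
= 729000000 (after 6 factors)
= 21870000000 (after 7 factors)
= 656100000000 (after 8 factors)
= 19683000000000 (after 9 factors)
= 19683000000000

19683000000000


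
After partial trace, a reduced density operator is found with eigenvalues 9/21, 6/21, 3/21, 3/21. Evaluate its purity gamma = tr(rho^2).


tr(rho^2) = sum of eigenvalues squared
= (9/21)^2 + (6/21)^2 + (3/21)^2 + (3/21)^2
= (81 + 36 + 9 + 9) / 441
= 135/441
= 0.3061

0.3061


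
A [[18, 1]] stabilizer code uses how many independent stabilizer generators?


For an [[n,k]] stabilizer code:
Number of stabilizer generators = n - k
= 18 - 1
= 17

17


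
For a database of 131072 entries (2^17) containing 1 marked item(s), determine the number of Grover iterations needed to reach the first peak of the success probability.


After j Grover iterations the success probability is P(j) = sin^2((2j+1)*theta), where sin(theta) = sqrt(k/N).
N = 2^17 = 131072, k = 1
sin(theta) = sqrt(k/N) = 0.002762135864
theta = arcsin(sqrt(k/N)) = 0.002762139376 rad
P(j) reaches its first maximum when (2j+1)*theta is as close as possible to pi/2, i.e. j = round(pi/(4*theta) - 1/2).
pi/(4*theta) - 1/2 = 283.8441
(For comparison, the common estimate pi/4 * sqrt(N/k) = 284.3445; the exact maximiser is used here.)
Optimal iterations = 284

284


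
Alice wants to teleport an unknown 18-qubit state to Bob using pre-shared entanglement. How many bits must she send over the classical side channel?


Quantum teleportation requires 2 classical bits per qubit teleported.
18 qubit(s) -> 2 * 18 = 36 classical bits

36


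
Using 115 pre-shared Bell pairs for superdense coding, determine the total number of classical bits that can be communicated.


Superdense coding allows 2 classical bits per shared entangled pair.
115 pair(s) -> 2 * 115 = 230 classical bits

230


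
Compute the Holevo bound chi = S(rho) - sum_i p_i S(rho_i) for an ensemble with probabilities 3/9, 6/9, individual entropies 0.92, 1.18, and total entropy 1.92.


chi = S(rho) - sum_i p_i * S(rho_i)
Weighted entropy = 3/9 * 0.92 + 6/9 * 1.18
= 1.0933
chi = 1.92 - 1.0933
= 0.8267

0.8267


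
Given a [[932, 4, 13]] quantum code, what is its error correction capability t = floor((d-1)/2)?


Code parameters: [[932, 4, 13]], distance d = 13.
Number of correctable errors = floor((d-1)/2)
= floor((13 - 1)/2)
= floor(12/2)
= 6

6


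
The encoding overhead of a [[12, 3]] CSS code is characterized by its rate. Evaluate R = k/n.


Code rate R = k/n
= 3/12
= 0.2500

0.2500


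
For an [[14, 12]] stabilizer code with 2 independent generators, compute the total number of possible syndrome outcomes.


Each stabilizer generator gives a binary (+1 or -1) measurement outcome.
With 2 independent generators:
Total syndromes = 2^2
= 4

4


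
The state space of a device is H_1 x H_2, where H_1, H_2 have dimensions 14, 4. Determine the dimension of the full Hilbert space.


dim(H_1 x H_2) = 14 * 4
= 56

56


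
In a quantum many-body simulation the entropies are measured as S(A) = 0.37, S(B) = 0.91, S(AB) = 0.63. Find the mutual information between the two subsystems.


I(A:B) = S(A) + S(B) - S(AB)
= 0.37 + 0.91 - 0.63
= 0.6500

0.6500


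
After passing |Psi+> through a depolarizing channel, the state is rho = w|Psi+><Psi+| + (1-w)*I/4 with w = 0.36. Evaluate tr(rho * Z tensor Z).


|Psi+> = (|01> + |10>)/sqrt(2)
For the pure Bell state, <Z_A Z_B> = -1 (Bell-state Pauli correlator).
The maximally-mixed part I/4 has tr(I/4 * P tensor P) = 0 for any traceless Pauli P.
So <Z_A Z_B>_rho = w * (-1) + (1 - w) * 0
= 0.36 * (-1)
= -0.3600

-0.3600


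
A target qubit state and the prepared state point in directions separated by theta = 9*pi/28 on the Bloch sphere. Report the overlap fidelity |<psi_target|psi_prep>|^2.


For states separated by angle theta on Bloch sphere:
F = cos^2(theta/2)
theta = 9*pi/28 = 1.0098
theta/2 = 0.5049
cos(theta/2) = 0.8752
F = 0.7660

0.7660


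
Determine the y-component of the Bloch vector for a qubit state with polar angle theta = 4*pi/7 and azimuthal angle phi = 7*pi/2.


theta = 1.7952, phi = 10.9956
r_y = sin(theta)*sin(phi) = 0.9749 * -1.0000
r_y = -0.9749

-0.9749


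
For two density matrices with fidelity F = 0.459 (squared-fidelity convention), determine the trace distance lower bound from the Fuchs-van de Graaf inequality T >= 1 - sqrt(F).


Fuchs-van de Graaf (squared-fidelity convention): 1 - sqrt(F) <= T <= sqrt(1 - F).
Lower bound: T >= 1 - sqrt(F)
sqrt(F) = sqrt(0.459) = 0.6775
T >= 1 - 0.6775
T >= 0.3225

0.3225


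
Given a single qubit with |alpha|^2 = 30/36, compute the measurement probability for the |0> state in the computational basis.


|alpha|^2 = 30/36 = 0.8333
|beta|^2 = 1 - 30/36 = 6/36 = 0.1667
P(|0>) = |alpha|^2 = 0.8333

0.8333


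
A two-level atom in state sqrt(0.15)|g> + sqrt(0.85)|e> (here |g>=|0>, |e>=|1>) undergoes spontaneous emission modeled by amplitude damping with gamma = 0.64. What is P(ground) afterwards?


For amplitude damping with parameter gamma on state sqrt(a)|0> + sqrt(b)|1>:
alpha^2 = 0.15, beta^2 = 0.85
P(|0>) = alpha^2 + gamma * beta^2
= 0.15 + 0.64 * 0.85
= 0.15 + 0.5440
= 0.6940

0.6940


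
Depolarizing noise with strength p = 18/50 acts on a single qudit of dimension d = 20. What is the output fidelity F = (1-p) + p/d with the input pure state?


F = (1-p) + p/d
= (1 - 0.3600) + 0.3600/20
= 0.6400 + 0.0180
= 0.6580

0.6580
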